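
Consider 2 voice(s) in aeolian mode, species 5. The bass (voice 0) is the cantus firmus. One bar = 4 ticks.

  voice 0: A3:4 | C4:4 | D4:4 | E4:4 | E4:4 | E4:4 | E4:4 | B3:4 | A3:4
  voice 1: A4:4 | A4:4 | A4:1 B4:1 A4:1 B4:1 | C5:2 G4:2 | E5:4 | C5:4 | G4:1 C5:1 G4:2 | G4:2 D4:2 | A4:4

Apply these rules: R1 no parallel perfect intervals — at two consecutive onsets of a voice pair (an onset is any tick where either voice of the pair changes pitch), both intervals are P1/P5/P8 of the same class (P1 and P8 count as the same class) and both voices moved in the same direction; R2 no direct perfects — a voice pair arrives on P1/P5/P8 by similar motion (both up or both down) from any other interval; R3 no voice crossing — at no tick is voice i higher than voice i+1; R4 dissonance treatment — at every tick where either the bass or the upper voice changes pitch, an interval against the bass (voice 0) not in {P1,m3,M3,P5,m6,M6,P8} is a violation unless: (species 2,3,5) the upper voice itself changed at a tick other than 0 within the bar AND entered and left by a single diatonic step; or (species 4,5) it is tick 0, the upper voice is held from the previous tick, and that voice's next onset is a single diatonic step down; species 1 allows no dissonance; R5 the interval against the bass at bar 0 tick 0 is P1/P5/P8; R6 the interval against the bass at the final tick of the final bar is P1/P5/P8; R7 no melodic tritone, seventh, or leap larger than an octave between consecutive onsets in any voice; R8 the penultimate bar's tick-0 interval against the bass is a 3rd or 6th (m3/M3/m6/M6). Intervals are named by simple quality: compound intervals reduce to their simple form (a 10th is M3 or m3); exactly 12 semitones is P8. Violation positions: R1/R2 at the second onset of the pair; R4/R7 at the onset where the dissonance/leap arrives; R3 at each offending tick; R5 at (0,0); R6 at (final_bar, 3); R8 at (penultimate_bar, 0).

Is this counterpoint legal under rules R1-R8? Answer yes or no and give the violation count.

bar 0: v0=A3 v1=A4 (P8)
bar 1: v0=C4 v1=A4 (M6)
bar 2: v0=D4 v1=A4 (P5)
bar 3: v0=E4 v1=C5 (m6)
bar 4: v0=E4 v1=E5 (P8)
bar 5: v0=E4 v1=C5 (m6)
bar 6: v0=E4 v1=G4 (m3)
bar 7: v0=B3 v1=G4 (m6)
bar 8: v0=A3 v1=A4 (P8)

Yes (0 violations)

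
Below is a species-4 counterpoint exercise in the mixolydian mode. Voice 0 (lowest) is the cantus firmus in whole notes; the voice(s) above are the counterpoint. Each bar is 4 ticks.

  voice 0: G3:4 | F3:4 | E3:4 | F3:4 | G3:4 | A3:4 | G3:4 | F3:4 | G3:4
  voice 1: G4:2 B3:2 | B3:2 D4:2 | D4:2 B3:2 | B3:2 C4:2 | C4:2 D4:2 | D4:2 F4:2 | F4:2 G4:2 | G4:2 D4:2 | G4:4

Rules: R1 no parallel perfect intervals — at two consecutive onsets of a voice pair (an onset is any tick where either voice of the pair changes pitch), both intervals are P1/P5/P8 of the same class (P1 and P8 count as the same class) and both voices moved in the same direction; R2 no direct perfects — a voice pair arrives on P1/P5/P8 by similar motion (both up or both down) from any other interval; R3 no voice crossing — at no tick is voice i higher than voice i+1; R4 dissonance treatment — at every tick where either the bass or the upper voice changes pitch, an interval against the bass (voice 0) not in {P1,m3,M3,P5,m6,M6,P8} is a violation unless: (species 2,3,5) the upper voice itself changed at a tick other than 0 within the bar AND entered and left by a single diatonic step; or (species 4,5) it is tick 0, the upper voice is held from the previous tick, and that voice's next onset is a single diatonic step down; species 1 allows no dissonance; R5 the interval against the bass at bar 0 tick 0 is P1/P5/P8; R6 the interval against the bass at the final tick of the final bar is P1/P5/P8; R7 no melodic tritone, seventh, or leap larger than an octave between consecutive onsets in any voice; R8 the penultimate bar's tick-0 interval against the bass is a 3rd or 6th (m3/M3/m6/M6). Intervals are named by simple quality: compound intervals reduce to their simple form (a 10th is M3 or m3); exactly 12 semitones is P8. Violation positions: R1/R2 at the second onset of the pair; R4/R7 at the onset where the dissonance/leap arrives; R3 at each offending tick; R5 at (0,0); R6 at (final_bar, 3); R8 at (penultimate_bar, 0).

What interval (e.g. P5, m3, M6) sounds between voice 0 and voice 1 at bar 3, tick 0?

voice 0=F3 voice 1=B3 -> TT

TT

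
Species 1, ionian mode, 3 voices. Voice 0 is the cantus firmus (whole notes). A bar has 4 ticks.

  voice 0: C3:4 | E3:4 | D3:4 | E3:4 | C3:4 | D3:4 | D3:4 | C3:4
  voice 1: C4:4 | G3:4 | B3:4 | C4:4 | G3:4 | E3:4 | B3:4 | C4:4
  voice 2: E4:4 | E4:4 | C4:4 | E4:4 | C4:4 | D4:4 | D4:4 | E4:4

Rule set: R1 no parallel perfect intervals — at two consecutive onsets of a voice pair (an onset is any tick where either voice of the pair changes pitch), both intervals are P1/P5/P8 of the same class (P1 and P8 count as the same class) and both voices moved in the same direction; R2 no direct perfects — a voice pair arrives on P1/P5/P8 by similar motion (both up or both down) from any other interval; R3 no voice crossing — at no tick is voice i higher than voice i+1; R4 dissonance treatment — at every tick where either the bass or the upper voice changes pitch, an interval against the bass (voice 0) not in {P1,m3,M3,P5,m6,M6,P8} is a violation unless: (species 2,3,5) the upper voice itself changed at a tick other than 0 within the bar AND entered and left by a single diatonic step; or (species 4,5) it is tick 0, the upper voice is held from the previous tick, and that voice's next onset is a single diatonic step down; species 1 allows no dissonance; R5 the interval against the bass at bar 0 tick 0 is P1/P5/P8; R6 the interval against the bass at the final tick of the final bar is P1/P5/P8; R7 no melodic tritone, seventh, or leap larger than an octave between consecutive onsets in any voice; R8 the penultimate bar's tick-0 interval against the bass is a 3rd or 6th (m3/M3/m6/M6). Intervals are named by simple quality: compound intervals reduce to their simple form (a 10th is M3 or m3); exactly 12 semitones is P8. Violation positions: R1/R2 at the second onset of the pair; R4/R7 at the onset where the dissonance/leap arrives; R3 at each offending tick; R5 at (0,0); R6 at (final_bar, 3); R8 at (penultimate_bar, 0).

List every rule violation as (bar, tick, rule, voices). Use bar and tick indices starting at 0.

bar 0: v0=C3 v1=C4 v2=E4 downbeat M3
bar 1: v0=E3 v1=G3 v2=E4 downbeat P8
bar 2: v0=D3 v1=B3 v2=C4 downbeat m7
bar 3: v0=E3 v1=C4 v2=E4 downbeat P8
bar 4: v0=C3 v1=G3 v2=C4 downbeat P8
bar 5: v0=D3 v1=E3 v2=D4 downbeat P8
bar 6: v0=D3 v1=B3 v2=D4 downbeat P8
bar 7: v0=C3 v1=C4 v2=E4 downbeat M3
  -> R5 @ bar 0 tick 0 v(0, 2): opens on M3
  -> R4 @ bar 2 tick 0 v(0, 2): D3/C4 m7 untreated
  -> R2 @ bar 3 tick 0 v(0, 2): D3/C4 m7 -> E3/E4 P8 similar
  -> R1 @ bar 4 tick 0 v(0, 2): E3/E4 P8 -> C3/C4 P8 similar
  -> R2 @ bar 4 tick 0 v(0, 1): E3/C4 m6 -> C3/G3 P5 similar
  -> R1 @ bar 5 tick 0 v(0, 2): C3/C4 P8 -> D3/D4 P8 similar
  -> R4 @ bar 5 tick 0 v(0, 1): D3/E3 M2 untreated
  -> R8 @ bar 6 tick 0 v(0, 2): penult P8 not 3rd/6th
  -> R6 @ bar 7 tick 3 v(0, 2): closes on M3

(0, 0, R5, (0, 2))
(2, 0, R4, (0, 2))
(3, 0, R2, (0, 2))
(4, 0, R1, (0, 2))
(4, 0, R2, (0, 1))
(5, 0, R1, (0, 2))
(5, 0, R4, (0, 1))
(6, 0, R8, (0, 2))
(7, 3, R6, (0, 2))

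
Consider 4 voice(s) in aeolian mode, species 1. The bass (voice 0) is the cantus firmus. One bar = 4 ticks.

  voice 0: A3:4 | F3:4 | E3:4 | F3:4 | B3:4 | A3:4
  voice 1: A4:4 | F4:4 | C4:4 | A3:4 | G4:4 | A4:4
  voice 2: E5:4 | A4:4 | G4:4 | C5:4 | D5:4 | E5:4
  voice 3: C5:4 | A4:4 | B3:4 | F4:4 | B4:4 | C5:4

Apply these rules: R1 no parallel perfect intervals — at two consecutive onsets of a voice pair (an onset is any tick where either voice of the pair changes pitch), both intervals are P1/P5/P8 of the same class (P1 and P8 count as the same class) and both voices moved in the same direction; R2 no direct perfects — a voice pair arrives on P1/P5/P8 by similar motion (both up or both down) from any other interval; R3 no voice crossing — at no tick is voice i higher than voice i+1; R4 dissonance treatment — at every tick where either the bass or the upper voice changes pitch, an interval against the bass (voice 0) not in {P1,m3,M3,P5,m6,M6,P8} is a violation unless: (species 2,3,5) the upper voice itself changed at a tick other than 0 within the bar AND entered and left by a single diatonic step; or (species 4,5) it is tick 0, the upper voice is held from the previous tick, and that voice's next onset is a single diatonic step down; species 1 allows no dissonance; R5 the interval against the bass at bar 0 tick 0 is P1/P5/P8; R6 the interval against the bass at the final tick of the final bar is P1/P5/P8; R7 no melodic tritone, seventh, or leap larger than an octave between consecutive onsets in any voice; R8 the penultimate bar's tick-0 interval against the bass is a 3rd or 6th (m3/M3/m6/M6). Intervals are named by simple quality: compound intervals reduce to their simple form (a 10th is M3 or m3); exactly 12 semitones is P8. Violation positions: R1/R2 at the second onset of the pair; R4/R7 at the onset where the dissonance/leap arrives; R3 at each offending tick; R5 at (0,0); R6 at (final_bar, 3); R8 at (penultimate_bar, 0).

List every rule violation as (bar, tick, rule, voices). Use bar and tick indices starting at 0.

(0, 0, R3, (2, 3))
(0, 0, R5, (0, 3))
(0, 1, R3, (2, 3))
(0, 2, R3, (2, 3))
(0, 3, R3, (2, 3))
(1, 0, R1, (0, 1))
(1, 0, R2, (2, 3))
(2, 0, R2, (0, 3))
(2, 0, R2, (1, 2))
(2, 0, R3, (2, 3))
(2, 0, R7, (3,))
(2, 1, R3, (2, 3))
(2, 2, R3, (2, 3))
(2, 3, R3, (2, 3))
(3, 0, R2, (0, 2))
(3, 0, R2, (0, 3))
(3, 0, R2, (2, 3))
(3, 0, R3, (2, 3))
(3, 0, R7, (3,))
(3, 1, R3, (2, 3))
(3, 2, R3, (2, 3))
(3, 3, R3, (2, 3))
(4, 0, R1, (0, 3))
(4, 0, R2, (1, 2))
(4, 0, R3, (2, 3))
(4, 0, R7, (0,))
(4, 0, R7, (1,))
(4, 0, R7, (3,))
(4, 0, R8, (0, 3))
(4, 1, R3, (2, 3))
(4, 2, R3, (2, 3))
(4, 3, R3, (2, 3))
(5, 0, R1, (1, 2))
(5, 0, R3, (2, 3))
(5, 1, R3, (2, 3))
(5, 2, R3, (2, 3))
(5, 3, R3, (2, 3))
(5, 3, R6, (0, 3))

bar 0: v0=A3 v1=A4 v2=E5 v3=C5 downbeat m3
bar 1: v0=F3 v1=F4 v2=A4 v3=A4 downbeat M3
bar 2: v0=E3 v1=C4 v2=G4 v3=B3 downbeat P5
bar 3: v0=F3 v1=A3 v2=C5 v3=F4 downbeat P8
bar 4: v0=B3 v1=G4 v2=D5 v3=B4 downbeat P8
bar 5: v0=A3 v1=A4 v2=E5 v3=C5 downbeat m3
  -> R3 @ bar 0 tick 0 v(2, 3): E5 above C5
  -> R5 @ bar 0 tick 0 v(0, 3): opens on m3
  -> R3 @ bar 0 tick 1 v(2, 3): E5 above C5
  -> R3 @ bar 0 tick 2 v(2, 3): E5 above C5
  -> R3 @ bar 0 tick 3 v(2, 3): E5 above C5
  -> R1 @ bar 1 tick 0 v(0, 1): A3/A4 P8 -> F3/F4 P8 similar
  -> R2 @ bar 1 tick 0 v(2, 3): E5/C5 M3 -> A4/A4 P1 similar
  -> R2 @ bar 2 tick 0 v(0, 3): F3/A4 M3 -> E3/B3 P5 similar
  -> R2 @ bar 2 tick 0 v(1, 2): F4/A4 M3 -> C4/G4 P5 similar
  -> R3 @ bar 2 tick 0 v(2, 3): G4 above B3
  -> R7 @ bar 2 tick 0 v(3,): A4->B3 leap 10st
  -> R3 @ bar 2 tick 1 v(2, 3): G4 above B3
  -> R3 @ bar 2 tick 2 v(2, 3): G4 above B3
  -> R3 @ bar 2 tick 3 v(2, 3): G4 above B3
  -> R2 @ bar 3 tick 0 v(0, 2): E3/G4 m3 -> F3/C5 P5 similar
  -> R2 @ bar 3 tick 0 v(0, 3): E3/B3 P5 -> F3/F4 P8 similar
  -> R2 @ bar 3 tick 0 v(2, 3): G4/B3 m6 -> C5/F4 P5 similar
  -> R3 @ bar 3 tick 0 v(2, 3): C5 above F4
  -> R7 @ bar 3 tick 0 v(3,): B3->F4 leap 6st
  -> R3 @ bar 3 tick 1 v(2, 3): C5 above F4
  -> R3 @ bar 3 tick 2 v(2, 3): C5 above F4
  -> R3 @ bar 3 tick 3 v(2, 3): C5 above F4
  -> R1 @ bar 4 tick 0 v(0, 3): F3/F4 P8 -> B3/B4 P8 similar
  -> R2 @ bar 4 tick 0 v(1, 2): A3/C5 m3 -> G4/D5 P5 similar
  -> R3 @ bar 4 tick 0 v(2, 3): D5 above B4
  -> R7 @ bar 4 tick 0 v(0,): F3->B3 leap 6st
  -> R7 @ bar 4 tick 0 v(1,): A3->G4 leap 10st
  -> R7 @ bar 4 tick 0 v(3,): F4->B4 leap 6st
  -> R8 @ bar 4 tick 0 v(0, 3): penult P8 not 3rd/6th
  -> R3 @ bar 4 tick 1 v(2, 3): D5 above B4
  -> R3 @ bar 4 tick 2 v(2, 3): D5 above B4
  -> R3 @ bar 4 tick 3 v(2, 3): D5 above B4
  -> R1 @ bar 5 tick 0 v(1, 2): G4/D5 P5 -> A4/E5 P5 similar
  -> R3 @ bar 5 tick 0 v(2, 3): E5 above C5
  -> R3 @ bar 5 tick 1 v(2, 3): E5 above C5
  -> R3 @ bar 5 tick 2 v(2, 3): E5 above C5
  -> R3 @ bar 5 tick 3 v(2, 3): E5 above C5
  -> R6 @ bar 5 tick 3 v(0, 3): closes on m3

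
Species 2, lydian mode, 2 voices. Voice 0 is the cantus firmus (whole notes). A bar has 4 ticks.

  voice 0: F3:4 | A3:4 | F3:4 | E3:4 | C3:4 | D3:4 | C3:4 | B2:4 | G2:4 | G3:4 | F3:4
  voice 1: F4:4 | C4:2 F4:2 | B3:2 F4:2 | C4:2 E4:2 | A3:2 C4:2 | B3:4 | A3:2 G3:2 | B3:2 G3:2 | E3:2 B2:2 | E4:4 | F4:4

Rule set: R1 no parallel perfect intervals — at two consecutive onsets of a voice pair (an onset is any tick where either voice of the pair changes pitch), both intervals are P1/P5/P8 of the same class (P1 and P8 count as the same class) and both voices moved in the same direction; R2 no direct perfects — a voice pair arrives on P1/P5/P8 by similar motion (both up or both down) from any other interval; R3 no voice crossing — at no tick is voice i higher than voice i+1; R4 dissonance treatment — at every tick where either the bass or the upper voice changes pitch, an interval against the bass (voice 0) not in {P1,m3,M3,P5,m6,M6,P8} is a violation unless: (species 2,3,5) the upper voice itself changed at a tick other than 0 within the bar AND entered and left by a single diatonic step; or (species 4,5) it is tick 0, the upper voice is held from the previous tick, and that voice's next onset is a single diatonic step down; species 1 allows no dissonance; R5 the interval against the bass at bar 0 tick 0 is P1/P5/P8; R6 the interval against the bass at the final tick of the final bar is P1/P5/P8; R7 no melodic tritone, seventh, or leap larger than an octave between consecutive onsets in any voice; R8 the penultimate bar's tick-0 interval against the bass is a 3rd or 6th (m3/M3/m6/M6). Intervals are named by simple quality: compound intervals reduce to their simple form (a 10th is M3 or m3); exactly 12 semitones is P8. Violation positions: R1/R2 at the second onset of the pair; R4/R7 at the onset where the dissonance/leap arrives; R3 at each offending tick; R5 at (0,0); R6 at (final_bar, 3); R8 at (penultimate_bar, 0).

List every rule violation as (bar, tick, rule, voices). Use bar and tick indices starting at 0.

(2, 0, R4, (0, 1))
(2, 0, R7, (1,))
(2, 2, R7, (1,))
(9, 0, R7, (1,))

bar 0: v0=F3 v1=F4 downbeat P8
bar 1: v0=A3 v1=C4 downbeat m3
bar 2: v0=F3 v1=B3 downbeat TT
bar 3: v0=E3 v1=C4 downbeat m6
bar 4: v0=C3 v1=A3 downbeat M6
bar 5: v0=D3 v1=B3 downbeat M6
bar 6: v0=C3 v1=A3 downbeat M6
bar 7: v0=B2 v1=B3 downbeat P8
bar 8: v0=G2 v1=E3 downbeat M6
bar 9: v0=G3 v1=E4 downbeat M6
bar 10: v0=F3 v1=F4 downbeat P8
  -> R4 @ bar 2 tick 0 v(0, 1): F3/B3 TT untreated
  -> R7 @ bar 2 tick 0 v(1,): F4->B3 leap 6st
  -> R7 @ bar 2 tick 2 v(1,): B3->F4 leap 6st
  -> R7 @ bar 9 tick 0 v(1,): B2->E4 leap 17st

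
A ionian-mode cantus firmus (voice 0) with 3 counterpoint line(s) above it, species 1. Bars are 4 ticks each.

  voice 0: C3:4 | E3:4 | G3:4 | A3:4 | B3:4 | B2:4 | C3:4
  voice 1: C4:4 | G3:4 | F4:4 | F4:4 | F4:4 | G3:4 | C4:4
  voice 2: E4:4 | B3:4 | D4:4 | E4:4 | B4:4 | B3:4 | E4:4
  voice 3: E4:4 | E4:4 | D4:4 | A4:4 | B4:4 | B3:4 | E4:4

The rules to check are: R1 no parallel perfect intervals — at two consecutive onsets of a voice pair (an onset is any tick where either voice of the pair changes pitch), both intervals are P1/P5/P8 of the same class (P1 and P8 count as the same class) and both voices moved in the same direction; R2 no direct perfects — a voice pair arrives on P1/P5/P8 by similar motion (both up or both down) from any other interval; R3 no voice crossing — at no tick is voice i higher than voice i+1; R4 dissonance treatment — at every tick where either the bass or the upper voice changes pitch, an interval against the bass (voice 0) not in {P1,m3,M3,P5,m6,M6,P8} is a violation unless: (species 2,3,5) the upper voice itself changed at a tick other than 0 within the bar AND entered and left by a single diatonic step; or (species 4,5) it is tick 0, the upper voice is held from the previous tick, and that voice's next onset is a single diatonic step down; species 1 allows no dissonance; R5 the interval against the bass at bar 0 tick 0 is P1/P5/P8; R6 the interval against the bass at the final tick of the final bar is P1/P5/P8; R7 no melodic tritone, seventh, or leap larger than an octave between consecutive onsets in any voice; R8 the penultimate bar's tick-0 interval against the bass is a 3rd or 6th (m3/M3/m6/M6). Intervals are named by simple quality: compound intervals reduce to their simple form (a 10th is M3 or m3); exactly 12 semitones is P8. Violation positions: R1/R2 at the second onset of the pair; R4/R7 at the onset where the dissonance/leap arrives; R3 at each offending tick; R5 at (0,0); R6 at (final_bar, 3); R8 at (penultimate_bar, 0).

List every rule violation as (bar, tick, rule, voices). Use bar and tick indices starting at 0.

(0, 0, R5, (0, 2))
(0, 0, R5, (0, 3))
(2, 0, R1, (0, 2))
(2, 0, R3, (1, 2))
(2, 0, R4, (0, 1))
(2, 0, R7, (1,))
(2, 1, R3, (1, 2))
(2, 2, R3, (1, 2))
(2, 3, R3, (1, 2))
(3, 0, R1, (0, 2))
(3, 0, R2, (0, 3))
(3, 0, R3, (1, 2))
(3, 1, R3, (1, 2))
(3, 2, R3, (1, 2))
(3, 3, R3, (1, 2))
(4, 0, R1, (0, 3))
(4, 0, R2, (0, 2))
(4, 0, R2, (2, 3))
(4, 0, R4, (0, 1))
(5, 0, R1, (0, 2))
(5, 0, R1, (0, 3))
(5, 0, R1, (2, 3))
(5, 0, R7, (1,))
(5, 0, R8, (0, 2))
(5, 0, R8, (0, 3))
(6, 0, R1, (2, 3))
(6, 0, R2, (0, 1))
(6, 3, R6, (0, 2))
(6, 3, R6, (0, 3))

bar 0: v0=C3 v1=C4 v2=E4 v3=E4 downbeat M3
bar 1: v0=E3 v1=G3 v2=B3 v3=E4 downbeat P8
bar 2: v0=G3 v1=F4 v2=D4 v3=D4 downbeat P5
bar 3: v0=A3 v1=F4 v2=E4 v3=A4 downbeat P8
bar 4: v0=B3 v1=F4 v2=B4 v3=B4 downbeat P8
bar 5: v0=B2 v1=G3 v2=B3 v3=B3 downbeat P8
bar 6: v0=C3 v1=C4 v2=E4 v3=E4 downbeat M3
  -> R5 @ bar 0 tick 0 v(0, 2): opens on M3
  -> R5 @ bar 0 tick 0 v(0, 3): opens on M3
  -> R1 @ bar 2 tick 0 v(0, 2): E3/B3 P5 -> G3/D4 P5 similar
  -> R3 @ bar 2 tick 0 v(1, 2): F4 above D4
  -> R4 @ bar 2 tick 0 v(0, 1): G3/F4 m7 untreated
  -> R7 @ bar 2 tick 0 v(1,): G3->F4 leap 10st
  -> R3 @ bar 2 tick 1 v(1, 2): F4 above D4
  -> R3 @ bar 2 tick 2 v(1, 2): F4 above D4
  -> R3 @ bar 2 tick 3 v(1, 2): F4 above D4
  -> R1 @ bar 3 tick 0 v(0, 2): G3/D4 P5 -> A3/E4 P5 similar
  -> R2 @ bar 3 tick 0 v(0, 3): G3/D4 P5 -> A3/A4 P8 similar
  -> R3 @ bar 3 tick 0 v(1, 2): F4 above E4
  -> R3 @ bar 3 tick 1 v(1, 2): F4 above E4
  -> R3 @ bar 3 tick 2 v(1, 2): F4 above E4
  -> R3 @ bar 3 tick 3 v(1, 2): F4 above E4
  -> R1 @ bar 4 tick 0 v(0, 3): A3/A4 P8 -> B3/B4 P8 similar
  -> R2 @ bar 4 tick 0 v(0, 2): A3/E4 P5 -> B3/B4 P8 similar
  -> R2 @ bar 4 tick 0 v(2, 3): E4/A4 P4 -> B4/B4 P1 similar
  -> R4 @ bar 4 tick 0 v(0, 1): B3/F4 TT untreated
  -> R1 @ bar 5 tick 0 v(0, 2): B3/B4 P8 -> B2/B3 P8 similar
  -> R1 @ bar 5 tick 0 v(0, 3): B3/B4 P8 -> B2/B3 P8 similar
  -> R1 @ bar 5 tick 0 v(2, 3): B4/B4 P1 -> B3/B3 P1 similar
  -> R7 @ bar 5 tick 0 v(1,): F4->G3 leap 10st
  -> R8 @ bar 5 tick 0 v(0, 2): penult P8 not 3rd/6th
  -> R8 @ bar 5 tick 0 v(0, 3): penult P8 not 3rd/6th
  -> R1 @ bar 6 tick 0 v(2, 3): B3/B3 P1 -> E4/E4 P1 similar
  -> R2 @ bar 6 tick 0 v(0, 1): B2/G3 m6 -> C3/C4 P8 similar
  -> R6 @ bar 6 tick 3 v(0, 2): closes on M3
  -> R6 @ bar 6 tick 3 v(0, 3): closes on M3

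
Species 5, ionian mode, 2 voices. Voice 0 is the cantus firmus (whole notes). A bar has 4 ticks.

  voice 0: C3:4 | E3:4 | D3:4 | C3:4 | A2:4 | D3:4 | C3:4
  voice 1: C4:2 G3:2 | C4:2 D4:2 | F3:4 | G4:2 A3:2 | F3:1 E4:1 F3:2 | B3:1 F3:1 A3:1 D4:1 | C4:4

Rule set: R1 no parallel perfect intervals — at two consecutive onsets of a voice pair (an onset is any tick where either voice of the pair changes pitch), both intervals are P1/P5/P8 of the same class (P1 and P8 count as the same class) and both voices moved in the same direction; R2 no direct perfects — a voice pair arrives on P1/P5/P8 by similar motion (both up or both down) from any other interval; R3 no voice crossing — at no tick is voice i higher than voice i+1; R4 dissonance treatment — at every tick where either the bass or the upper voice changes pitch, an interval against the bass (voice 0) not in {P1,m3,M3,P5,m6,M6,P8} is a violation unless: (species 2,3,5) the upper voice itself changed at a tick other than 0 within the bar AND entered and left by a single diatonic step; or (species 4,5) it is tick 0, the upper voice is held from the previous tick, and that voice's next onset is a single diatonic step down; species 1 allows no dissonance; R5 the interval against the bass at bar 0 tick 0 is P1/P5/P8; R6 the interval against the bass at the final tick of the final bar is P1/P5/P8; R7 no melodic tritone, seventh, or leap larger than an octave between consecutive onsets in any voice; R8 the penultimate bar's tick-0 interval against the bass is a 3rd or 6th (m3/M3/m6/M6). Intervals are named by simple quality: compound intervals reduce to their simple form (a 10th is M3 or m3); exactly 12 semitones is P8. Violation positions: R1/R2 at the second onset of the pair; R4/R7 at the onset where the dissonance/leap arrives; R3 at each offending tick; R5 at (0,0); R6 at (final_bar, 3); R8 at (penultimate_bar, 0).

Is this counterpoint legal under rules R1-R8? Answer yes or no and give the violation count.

bar 0: v0=C3 v1=C4 (P8)
bar 1: v0=E3 v1=C4 (m6)
bar 2: v0=D3 v1=F3 (m3)
bar 3: v0=C3 v1=G4 (P5)
bar 4: v0=A2 v1=F3 (m6)
bar 5: v0=D3 v1=B3 (M6)
bar 6: v0=C3 v1=C4 (P8)
  R4 @ bar1.2: E3/D4 m7 untreated
  R7 @ bar3.0: F3->G4 leap 14st
  R7 @ bar3.2: G4->A3 leap 10st
  R7 @ bar4.1: F3->E4 leap 11st
  R7 @ bar4.2: E4->F3 leap 11st
  R7 @ bar5.0: F3->B3 leap 6st
  R7 @ bar5.1: B3->F3 leap 6st
  R1 @ bar6.0: D3/D4 P8 -> C3/C4 P8 similar

No (8 violations)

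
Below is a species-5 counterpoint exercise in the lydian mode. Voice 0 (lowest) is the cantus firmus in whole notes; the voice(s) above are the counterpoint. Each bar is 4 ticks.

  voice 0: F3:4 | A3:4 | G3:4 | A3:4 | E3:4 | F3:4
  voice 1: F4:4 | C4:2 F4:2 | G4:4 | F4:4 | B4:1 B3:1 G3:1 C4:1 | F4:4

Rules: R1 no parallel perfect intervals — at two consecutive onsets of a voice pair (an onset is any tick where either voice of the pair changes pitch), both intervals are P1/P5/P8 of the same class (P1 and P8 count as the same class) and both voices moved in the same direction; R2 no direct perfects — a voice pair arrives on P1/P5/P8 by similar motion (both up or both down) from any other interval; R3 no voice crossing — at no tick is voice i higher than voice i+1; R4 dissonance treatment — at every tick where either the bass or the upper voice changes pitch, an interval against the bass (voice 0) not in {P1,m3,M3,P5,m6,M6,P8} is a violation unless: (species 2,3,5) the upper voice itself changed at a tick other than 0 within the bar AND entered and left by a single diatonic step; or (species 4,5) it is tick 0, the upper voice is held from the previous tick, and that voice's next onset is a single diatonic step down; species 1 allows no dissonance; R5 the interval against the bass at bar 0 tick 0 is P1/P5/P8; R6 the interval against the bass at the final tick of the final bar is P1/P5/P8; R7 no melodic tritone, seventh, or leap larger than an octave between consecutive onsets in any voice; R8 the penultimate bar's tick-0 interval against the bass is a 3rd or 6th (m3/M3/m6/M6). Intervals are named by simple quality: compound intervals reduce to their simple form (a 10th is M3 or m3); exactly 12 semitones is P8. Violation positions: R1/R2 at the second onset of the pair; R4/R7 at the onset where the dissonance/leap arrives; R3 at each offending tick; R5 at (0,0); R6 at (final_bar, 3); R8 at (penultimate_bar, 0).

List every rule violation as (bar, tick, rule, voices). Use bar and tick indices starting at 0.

(4, 0, R7, (1,))
(4, 0, R8, (0, 1))
(5, 0, R2, (0, 1))

bar 0: v0=F3 v1=F4 downbeat P8
bar 1: v0=A3 v1=C4 downbeat m3
bar 2: v0=G3 v1=G4 downbeat P8
bar 3: v0=A3 v1=F4 downbeat m6
bar 4: v0=E3 v1=B4 downbeat P5
bar 5: v0=F3 v1=F4 downbeat P8
  -> R7 @ bar 4 tick 0 v(1,): F4->B4 leap 6st
  -> R8 @ bar 4 tick 0 v(0, 1): penult P5 not 3rd/6th
  -> R2 @ bar 5 tick 0 v(0, 1): E3/C4 m6 -> F3/F4 P8 similar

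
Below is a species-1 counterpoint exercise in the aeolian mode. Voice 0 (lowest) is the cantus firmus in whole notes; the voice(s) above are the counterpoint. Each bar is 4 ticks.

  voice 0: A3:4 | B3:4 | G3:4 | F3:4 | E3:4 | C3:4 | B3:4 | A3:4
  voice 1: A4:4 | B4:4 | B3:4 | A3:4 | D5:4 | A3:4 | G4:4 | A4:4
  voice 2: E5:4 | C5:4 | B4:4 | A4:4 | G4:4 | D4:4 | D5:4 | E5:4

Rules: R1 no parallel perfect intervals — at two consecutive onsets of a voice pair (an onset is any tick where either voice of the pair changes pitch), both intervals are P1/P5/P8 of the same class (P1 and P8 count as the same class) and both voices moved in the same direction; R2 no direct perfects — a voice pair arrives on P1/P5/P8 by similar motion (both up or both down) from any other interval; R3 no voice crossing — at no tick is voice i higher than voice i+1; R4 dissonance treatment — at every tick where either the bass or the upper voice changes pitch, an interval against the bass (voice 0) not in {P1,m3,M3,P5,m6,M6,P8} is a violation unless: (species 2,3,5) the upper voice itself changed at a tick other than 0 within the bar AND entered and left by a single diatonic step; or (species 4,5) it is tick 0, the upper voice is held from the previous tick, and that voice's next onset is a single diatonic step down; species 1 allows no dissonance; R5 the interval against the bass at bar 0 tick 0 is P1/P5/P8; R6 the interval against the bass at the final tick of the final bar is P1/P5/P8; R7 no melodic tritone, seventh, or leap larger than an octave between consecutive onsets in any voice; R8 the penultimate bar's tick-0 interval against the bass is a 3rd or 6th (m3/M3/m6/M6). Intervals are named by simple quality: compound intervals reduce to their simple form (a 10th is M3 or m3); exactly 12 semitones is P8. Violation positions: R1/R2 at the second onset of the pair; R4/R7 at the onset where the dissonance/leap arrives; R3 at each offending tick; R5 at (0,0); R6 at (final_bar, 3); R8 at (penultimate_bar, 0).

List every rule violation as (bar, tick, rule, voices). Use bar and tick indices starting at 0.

bar 0: v0=A3 v1=A4 v2=E5 downbeat P5
bar 1: v0=B3 v1=B4 v2=C5 downbeat m2
bar 2: v0=G3 v1=B3 v2=B4 downbeat M3
bar 3: v0=F3 v1=A3 v2=A4 downbeat M3
bar 4: v0=E3 v1=D5 v2=G4 downbeat m3
bar 5: v0=C3 v1=A3 v2=D4 downbeat M2
bar 6: v0=B3 v1=G4 v2=D5 downbeat m3
bar 7: v0=A3 v1=A4 v2=E5 downbeat P5
  -> R1 @ bar 1 tick 0 v(0, 1): A3/A4 P8 -> B3/B4 P8 similar
  -> R4 @ bar 1 tick 0 v(0, 2): B3/C5 m2 untreated
  -> R2 @ bar 2 tick 0 v(1, 2): B4/C5 m2 -> B3/B4 P8 similar
  -> R1 @ bar 3 tick 0 v(1, 2): B3/B4 P8 -> A3/A4 P8 similar
  -> R3 @ bar 4 tick 0 v(1, 2): D5 above G4
  -> R4 @ bar 4 tick 0 v(0, 1): E3/D5 m7 untreated
  -> R7 @ bar 4 tick 0 v(1,): A3->D5 leap 17st
  -> R3 @ bar 4 tick 1 v(1, 2): D5 above G4
  -> R3 @ bar 4 tick 2 v(1, 2): D5 above G4
  -> R3 @ bar 4 tick 3 v(1, 2): D5 above G4
  -> R4 @ bar 5 tick 0 v(0, 2): C3/D4 M2 untreated
  -> R7 @ bar 5 tick 0 v(1,): D5->A3 leap 17st
  -> R2 @ bar 6 tick 0 v(1, 2): A3/D4 P4 -> G4/D5 P5 similar
  -> R7 @ bar 6 tick 0 v(0,): C3->B3 leap 11st
  -> R7 @ bar 6 tick 0 v(1,): A3->G4 leap 10st
  -> R1 @ bar 7 tick 0 v(1, 2): G4/D5 P5 -> A4/E5 P5 similar

(1, 0, R1, (0, 1))
(1, 0, R4, (0, 2))
(2, 0, R2, (1, 2))
(3, 0, R1, (1, 2))
(4, 0, R3, (1, 2))
(4, 0, R4, (0, 1))
(4, 0, R7, (1,))
(4, 1, R3, (1, 2))
(4, 2, R3, (1, 2))
(4, 3, R3, (1, 2))
(5, 0, R4, (0, 2))
(5, 0, R7, (1,))
(6, 0, R2, (1, 2))
(6, 0, R7, (0,))
(6, 0, R7, (1,))
(7, 0, R1, (1, 2))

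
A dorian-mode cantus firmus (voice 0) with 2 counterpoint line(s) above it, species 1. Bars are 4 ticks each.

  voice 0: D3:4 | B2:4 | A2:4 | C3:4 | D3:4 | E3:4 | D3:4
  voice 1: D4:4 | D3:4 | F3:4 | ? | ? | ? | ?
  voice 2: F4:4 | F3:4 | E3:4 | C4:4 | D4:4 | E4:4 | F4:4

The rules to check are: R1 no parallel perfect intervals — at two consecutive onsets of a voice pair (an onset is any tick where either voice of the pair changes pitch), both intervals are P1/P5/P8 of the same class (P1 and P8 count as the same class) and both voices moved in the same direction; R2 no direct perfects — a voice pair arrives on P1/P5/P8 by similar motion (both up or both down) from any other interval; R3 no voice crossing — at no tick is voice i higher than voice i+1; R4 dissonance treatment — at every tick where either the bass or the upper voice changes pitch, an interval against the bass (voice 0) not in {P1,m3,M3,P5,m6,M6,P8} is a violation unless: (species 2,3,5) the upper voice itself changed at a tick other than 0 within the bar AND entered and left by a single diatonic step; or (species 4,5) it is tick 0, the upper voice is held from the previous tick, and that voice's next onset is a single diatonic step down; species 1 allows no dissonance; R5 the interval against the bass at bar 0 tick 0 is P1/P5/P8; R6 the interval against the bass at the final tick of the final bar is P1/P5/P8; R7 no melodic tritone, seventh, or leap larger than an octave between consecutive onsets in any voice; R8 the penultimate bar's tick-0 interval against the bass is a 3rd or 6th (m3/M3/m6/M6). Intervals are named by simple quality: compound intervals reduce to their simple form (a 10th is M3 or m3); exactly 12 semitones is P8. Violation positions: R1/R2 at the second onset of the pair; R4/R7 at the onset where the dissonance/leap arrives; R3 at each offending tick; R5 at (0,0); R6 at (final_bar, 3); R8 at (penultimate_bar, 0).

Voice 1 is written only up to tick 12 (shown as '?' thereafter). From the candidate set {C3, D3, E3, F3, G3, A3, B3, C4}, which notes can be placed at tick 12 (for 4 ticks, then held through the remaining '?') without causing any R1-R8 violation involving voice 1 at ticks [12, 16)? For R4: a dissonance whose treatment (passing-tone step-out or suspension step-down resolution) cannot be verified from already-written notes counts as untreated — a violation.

C3: legal
D3: violates R4
E3: legal
F3: violates R4
G3: violates R2
A3: legal
B3: violates R4,R7
C4: violates R2

{A3, C3, E3}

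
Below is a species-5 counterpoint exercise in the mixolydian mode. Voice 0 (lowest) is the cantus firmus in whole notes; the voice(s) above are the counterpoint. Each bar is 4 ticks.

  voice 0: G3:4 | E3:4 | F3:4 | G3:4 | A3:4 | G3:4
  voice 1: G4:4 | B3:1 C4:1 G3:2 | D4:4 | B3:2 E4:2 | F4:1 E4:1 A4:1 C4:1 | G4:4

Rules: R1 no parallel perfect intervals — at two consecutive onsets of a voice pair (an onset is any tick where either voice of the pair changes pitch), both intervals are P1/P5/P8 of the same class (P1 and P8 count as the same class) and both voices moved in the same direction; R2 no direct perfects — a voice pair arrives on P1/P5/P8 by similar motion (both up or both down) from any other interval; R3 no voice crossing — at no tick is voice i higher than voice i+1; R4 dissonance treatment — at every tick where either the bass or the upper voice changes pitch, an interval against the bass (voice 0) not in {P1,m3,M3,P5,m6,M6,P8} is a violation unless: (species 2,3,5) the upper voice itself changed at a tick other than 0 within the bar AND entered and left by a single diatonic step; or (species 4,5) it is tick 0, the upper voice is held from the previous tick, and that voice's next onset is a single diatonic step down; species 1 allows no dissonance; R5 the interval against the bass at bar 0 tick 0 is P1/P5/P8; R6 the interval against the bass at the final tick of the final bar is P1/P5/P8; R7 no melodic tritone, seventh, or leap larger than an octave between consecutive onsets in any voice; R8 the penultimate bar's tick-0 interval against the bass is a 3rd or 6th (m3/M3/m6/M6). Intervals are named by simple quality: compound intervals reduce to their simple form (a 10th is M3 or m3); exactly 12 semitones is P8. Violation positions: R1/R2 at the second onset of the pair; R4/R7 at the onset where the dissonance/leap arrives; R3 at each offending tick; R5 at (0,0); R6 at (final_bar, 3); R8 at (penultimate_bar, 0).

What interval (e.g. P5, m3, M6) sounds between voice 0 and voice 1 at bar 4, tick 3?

voice 0=A3 voice 1=C4 -> m3

m3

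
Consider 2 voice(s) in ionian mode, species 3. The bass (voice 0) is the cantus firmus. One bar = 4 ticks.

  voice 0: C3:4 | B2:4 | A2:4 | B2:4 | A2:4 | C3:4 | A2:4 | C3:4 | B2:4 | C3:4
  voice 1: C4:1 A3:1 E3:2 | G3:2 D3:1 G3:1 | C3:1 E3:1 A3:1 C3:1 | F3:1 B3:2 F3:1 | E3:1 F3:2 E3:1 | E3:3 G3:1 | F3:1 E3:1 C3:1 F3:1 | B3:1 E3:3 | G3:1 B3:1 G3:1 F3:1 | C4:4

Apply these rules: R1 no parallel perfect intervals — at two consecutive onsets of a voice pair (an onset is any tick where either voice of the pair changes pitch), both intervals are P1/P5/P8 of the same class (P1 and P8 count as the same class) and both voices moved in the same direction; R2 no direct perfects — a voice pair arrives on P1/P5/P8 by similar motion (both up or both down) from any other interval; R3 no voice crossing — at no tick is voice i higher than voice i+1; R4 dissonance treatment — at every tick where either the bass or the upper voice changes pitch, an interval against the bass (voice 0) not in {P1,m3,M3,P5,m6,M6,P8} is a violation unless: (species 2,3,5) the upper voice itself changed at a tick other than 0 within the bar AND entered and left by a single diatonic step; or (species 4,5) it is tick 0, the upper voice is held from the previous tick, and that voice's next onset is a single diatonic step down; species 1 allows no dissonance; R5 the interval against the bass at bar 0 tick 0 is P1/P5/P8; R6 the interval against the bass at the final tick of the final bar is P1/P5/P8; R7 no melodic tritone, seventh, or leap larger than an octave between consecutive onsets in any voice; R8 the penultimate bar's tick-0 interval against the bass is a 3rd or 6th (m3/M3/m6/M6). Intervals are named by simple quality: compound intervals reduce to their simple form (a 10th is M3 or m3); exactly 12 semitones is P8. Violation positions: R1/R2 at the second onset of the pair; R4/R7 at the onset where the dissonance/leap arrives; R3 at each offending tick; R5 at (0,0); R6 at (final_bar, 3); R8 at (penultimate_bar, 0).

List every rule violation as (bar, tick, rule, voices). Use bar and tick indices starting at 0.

bar 0: v0=C3 v1=C4 downbeat P8
bar 1: v0=B2 v1=G3 downbeat m6
bar 2: v0=A2 v1=C3 downbeat m3
bar 3: v0=B2 v1=F3 downbeat TT
bar 4: v0=A2 v1=E3 downbeat P5
bar 5: v0=C3 v1=E3 downbeat M3
bar 6: v0=A2 v1=F3 downbeat m6
bar 7: v0=C3 v1=B3 downbeat M7
bar 8: v0=B2 v1=G3 downbeat m6
bar 9: v0=C3 v1=C4 downbeat P8
  -> R4 @ bar 3 tick 0 v(0, 1): B2/F3 TT untreated
  -> R7 @ bar 3 tick 1 v(1,): F3->B3 leap 6st
  -> R4 @ bar 3 tick 3 v(0, 1): B2/F3 TT untreated
  -> R7 @ bar 3 tick 3 v(1,): B3->F3 leap 6st
  -> R2 @ bar 4 tick 0 v(0, 1): B2/F3 TT -> A2/E3 P5 similar
  -> R4 @ bar 7 tick 0 v(0, 1): C3/B3 M7 untreated
  -> R7 @ bar 7 tick 0 v(1,): F3->B3 leap 6st
  -> R4 @ bar 8 tick 3 v(0, 1): B2/F3 TT untreated
  -> R2 @ bar 9 tick 0 v(0, 1): B2/F3 TT -> C3/C4 P8 similar

(3, 0, R4, (0, 1))
(3, 1, R7, (1,))
(3, 3, R4, (0, 1))
(3, 3, R7, (1,))
(4, 0, R2, (0, 1))
(7, 0, R4, (0, 1))
(7, 0, R7, (1,))
(8, 3, R4, (0, 1))
(9, 0, R2, (0, 1))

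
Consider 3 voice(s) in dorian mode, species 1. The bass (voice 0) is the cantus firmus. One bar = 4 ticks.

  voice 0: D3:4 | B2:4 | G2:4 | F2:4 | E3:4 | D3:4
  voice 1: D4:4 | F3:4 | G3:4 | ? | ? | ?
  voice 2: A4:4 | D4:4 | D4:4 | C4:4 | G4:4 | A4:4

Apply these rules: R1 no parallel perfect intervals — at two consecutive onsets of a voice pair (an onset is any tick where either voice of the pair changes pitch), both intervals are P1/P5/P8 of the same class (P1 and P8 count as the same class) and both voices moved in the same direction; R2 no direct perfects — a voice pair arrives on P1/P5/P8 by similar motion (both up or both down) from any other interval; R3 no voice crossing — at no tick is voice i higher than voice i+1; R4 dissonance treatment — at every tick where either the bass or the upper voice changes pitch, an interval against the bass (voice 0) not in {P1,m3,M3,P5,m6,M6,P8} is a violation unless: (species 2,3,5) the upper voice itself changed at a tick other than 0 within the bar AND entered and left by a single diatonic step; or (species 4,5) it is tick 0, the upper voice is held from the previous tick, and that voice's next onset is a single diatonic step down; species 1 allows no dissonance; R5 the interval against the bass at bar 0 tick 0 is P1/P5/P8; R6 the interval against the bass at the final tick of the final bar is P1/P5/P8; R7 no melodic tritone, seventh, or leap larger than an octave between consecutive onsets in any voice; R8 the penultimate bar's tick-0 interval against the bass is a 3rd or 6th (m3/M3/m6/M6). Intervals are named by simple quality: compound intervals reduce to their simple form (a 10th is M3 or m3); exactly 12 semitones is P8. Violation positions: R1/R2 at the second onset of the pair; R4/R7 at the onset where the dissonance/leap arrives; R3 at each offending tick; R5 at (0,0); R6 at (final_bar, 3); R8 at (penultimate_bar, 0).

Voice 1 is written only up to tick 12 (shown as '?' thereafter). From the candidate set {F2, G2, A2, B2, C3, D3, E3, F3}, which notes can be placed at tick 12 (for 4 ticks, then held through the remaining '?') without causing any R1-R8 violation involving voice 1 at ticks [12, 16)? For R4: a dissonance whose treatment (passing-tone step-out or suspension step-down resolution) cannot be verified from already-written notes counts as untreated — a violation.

F2: violates R1,R7
G2: violates R4
A2: violates R7
B2: violates R4
C3: violates R2
D3: legal
E3: violates R4
F3: violates R1

{D3}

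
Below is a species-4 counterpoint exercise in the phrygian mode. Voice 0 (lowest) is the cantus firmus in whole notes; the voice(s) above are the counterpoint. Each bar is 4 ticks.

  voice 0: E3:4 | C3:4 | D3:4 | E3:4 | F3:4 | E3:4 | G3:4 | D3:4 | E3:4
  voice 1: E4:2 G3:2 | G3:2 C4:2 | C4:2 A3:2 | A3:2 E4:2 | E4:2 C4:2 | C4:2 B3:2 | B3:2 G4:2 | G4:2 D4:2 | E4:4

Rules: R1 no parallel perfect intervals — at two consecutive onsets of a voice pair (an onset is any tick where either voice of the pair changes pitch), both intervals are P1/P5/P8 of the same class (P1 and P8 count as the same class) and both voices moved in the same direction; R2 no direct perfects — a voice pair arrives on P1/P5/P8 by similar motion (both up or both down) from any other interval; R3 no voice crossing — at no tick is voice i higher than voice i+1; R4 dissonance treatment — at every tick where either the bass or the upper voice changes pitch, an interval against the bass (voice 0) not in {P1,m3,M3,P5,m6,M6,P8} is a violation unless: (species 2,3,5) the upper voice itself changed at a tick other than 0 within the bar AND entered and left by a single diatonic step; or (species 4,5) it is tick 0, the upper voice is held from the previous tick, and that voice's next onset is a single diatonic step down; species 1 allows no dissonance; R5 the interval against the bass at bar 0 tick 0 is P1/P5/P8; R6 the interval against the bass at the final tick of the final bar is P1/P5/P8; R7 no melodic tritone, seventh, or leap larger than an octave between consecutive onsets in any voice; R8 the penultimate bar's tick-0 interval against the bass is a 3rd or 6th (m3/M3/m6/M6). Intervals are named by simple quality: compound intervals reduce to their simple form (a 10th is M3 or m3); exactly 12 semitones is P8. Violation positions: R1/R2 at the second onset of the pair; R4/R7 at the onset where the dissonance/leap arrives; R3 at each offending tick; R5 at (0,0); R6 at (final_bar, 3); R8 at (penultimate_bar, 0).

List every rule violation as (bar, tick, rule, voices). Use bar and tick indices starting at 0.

(2, 0, R4, (0, 1))
(3, 0, R4, (0, 1))
(4, 0, R4, (0, 1))
(7, 0, R4, (0, 1))
(7, 0, R8, (0, 1))
(8, 0, R1, (0, 1))

bar 0: v0=E3 v1=E4 downbeat P8
bar 1: v0=C3 v1=G3 downbeat P5
bar 2: v0=D3 v1=C4 downbeat m7
bar 3: v0=E3 v1=A3 downbeat P4
bar 4: v0=F3 v1=E4 downbeat M7
bar 5: v0=E3 v1=C4 downbeat m6
bar 6: v0=G3 v1=B3 downbeat M3
bar 7: v0=D3 v1=G4 downbeat P4
bar 8: v0=E3 v1=E4 downbeat P8
  -> R4 @ bar 2 tick 0 v(0, 1): D3/C4 m7 untreated
  -> R4 @ bar 3 tick 0 v(0, 1): E3/A3 P4 untreated
  -> R4 @ bar 4 tick 0 v(0, 1): F3/E4 M7 untreated
  -> R4 @ bar 7 tick 0 v(0, 1): D3/G4 P4 untreated
  -> R8 @ bar 7 tick 0 v(0, 1): penult P4 not 3rd/6th
  -> R1 @ bar 8 tick 0 v(0, 1): D3/D4 P8 -> E3/E4 P8 similar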